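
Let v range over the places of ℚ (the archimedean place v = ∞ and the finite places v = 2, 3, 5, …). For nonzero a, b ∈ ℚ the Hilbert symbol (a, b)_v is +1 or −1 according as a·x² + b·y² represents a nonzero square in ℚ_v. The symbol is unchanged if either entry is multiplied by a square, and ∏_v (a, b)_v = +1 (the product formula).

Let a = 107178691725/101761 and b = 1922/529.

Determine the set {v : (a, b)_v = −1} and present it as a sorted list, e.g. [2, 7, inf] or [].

(a, b) ≡ (2261, 2) mod (ℚ^×)²; places V = {2, 3, 5, 7, 11, 17, 19, 23, 29, 31, ∞}.
(a,b)_3: α=8, u≡2; β=0, v≡2 (mod 3); (2|3)=-1, (2|3)=-1; sign (−1)^0·-1^0·-1^8 = +1.
(a,b)_2: α=0, β=1; u≡5, v≡1 (mod 8); ε(u)ε(v)=0·0, αω(v)=0·0, βω(u)=1·1; sum ≡ 1  ⇒  -1.
(a,b)_∞: sgn(2261)=+, sgn(2)=+, so +1.
(a,b)_11: α=-2, u≡10; β=0, v≡8 (mod 11); (10|11)=-1, (8|11)=-1; sign (−1)^0·-1^0·-1^-2 = +1.
(a,b)_17: α=3, u≡10; β=0, v≡9 (mod 17); (10|17)=-1, (9|17)=+1; sign (−1)^0·-1^0·+1^3 = +1.
(a,b)_19: α=1, u≡7; β=0, v≡18 (mod 19); (7|19)=+1, (18|19)=-1; sign (−1)^0·+1^0·-1^1 = -1.
(a,b)_23: α=0, u≡14; β=-2, v≡13 (mod 23); (14|23)=-1, (13|23)=+1; sign (−1)^0·-1^-2·+1^0 = +1.
(a,b)_7: α=1, u≡1; β=0, v≡1 (mod 7); (1|7)=+1, (1|7)=+1; sign (−1)^0·+1^0·+1^1 = +1.
(a,b)_5: α=2, u≡4; β=0, v≡3 (mod 5); (4|5)=+1, (3|5)=-1; sign (−1)^0·+1^0·-1^2 = +1.
(a,b)_31: α=0, u≡17; β=2, v≡1 (mod 31); (17|31)=-1, (1|31)=+1; sign (−1)^0·-1^2·+1^0 = +1.
(a,b)_29: α=-2, u≡6; β=0, v≡26 (mod 29); (6|29)=+1, (26|29)=-1; sign (−1)^0·+1^0·-1^-2 = +1.
Ram(2261, 2) = {2, 19}; no ℚ_2-point on the conic.

[2, 19]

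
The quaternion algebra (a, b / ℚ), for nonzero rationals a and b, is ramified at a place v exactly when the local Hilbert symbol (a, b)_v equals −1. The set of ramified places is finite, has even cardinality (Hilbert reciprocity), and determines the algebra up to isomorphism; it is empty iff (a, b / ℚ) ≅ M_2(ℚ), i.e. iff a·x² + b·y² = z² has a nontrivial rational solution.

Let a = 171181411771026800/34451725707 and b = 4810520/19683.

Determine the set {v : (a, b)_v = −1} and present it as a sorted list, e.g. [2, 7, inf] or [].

Mod squares: a ≡ 429, b ≡ 4290. Check v ∈ {∞, 2, 3, 5, 7, 11, 13, 17, 29}.
v=13: a=13^1·(≡5), b=13^1·(≡8) mod 13; (5|13)=-1, (8|13)=-1; (−1)^{1·1·6}·(-1)^1·(-1)^1 = +1.
v=11: a=11^5·(≡2), b=11^1·(≡1) mod 11; (2|11)=-1, (1|11)=+1; (−1)^{5·1·5}·(-1)^1·(+1)^5 = +1.
v=7: a=7^-4·(≡4), b=7^0·(≡6) mod 7; (4|7)=+1, (6|7)=-1; (−1)^{-4·0·3}·(+1)^0·(-1)^-4 = +1.
v=3: a=3^-15·(≡2), b=3^-9·(≡2) mod 3; (2|3)=-1, (2|3)=-1; (−1)^{-15·-9·1}·(-1)^-9·(-1)^-15 = -1.
v=5: a=5^2·(≡1), b=5^1·(≡3) mod 5; (1|5)=+1, (3|5)=-1; (−1)^{2·1·2}·(+1)^1·(-1)^2 = +1.
v=∞: 429 > 0 and 4290 > 0  ⇒  (a,b)_∞ = +1.
v=29: a=29^4·(≡22), b=29^2·(≡10) mod 29; (22|29)=+1, (10|29)=-1; (−1)^{4·2·14}·(+1)^2·(-1)^4 = +1.
v=17: a=17^2·(≡9), b=17^0·(≡7) mod 17; (9|17)=+1, (7|17)=-1; (−1)^{2·0·8}·(+1)^0·(-1)^2 = +1.
v=2: v_2(a)=4, v_2(b)=3; units ≡ 5, 1 (mod 8); ε·ε+αω+βω = 0·0+4·0+3·1 ≡ 1  ⇒  (a,b)_2 = -1.
Ram(429, 4290) = {2, 3}; no ℚ_2-point on the conic.

[2, 3]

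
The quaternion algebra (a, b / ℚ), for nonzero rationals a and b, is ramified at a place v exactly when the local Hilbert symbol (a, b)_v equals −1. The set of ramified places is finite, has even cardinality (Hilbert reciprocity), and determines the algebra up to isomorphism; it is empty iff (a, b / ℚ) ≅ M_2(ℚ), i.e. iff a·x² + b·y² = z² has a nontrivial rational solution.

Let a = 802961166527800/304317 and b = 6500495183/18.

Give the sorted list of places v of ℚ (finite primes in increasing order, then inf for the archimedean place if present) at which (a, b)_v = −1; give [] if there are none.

Mod squares: a ≡ 33046, b ≡ 276094. Check v ∈ {∞, 2, 3, 5, 7, 13, 17, 31, 37, 41}.
v=17: a=17^-2·(≡1), b=17^0·(≡10) mod 17; (1|17)=+1, (10|17)=-1; (−1)^{-2·0·8}·(+1)^0·(-1)^-2 = +1.
v=13: a=13^-1·(≡8), b=13^1·(≡4) mod 13; (8|13)=-1, (4|13)=+1; (−1)^{-1·1·6}·(-1)^1·(+1)^-1 = -1.
v=41: a=41^1·(≡22), b=41^1·(≡40) mod 41; (22|41)=-1, (40|41)=+1; (−1)^{1·1·20}·(-1)^1·(+1)^1 = -1.
v=∞: 33046 > 0 and 276094 > 0  ⇒  (a,b)_∞ = +1.
v=37: a=37^2·(≡32), b=37^1·(≡4) mod 37; (32|37)=-1, (4|37)=+1; (−1)^{2·1·18}·(-1)^1·(+1)^2 = -1.
v=5: a=5^2·(≡1), b=5^0·(≡1) mod 5; (1|5)=+1, (1|5)=+1; (−1)^{2·0·2}·(+1)^0·(+1)^2 = +1.
v=3: a=3^-4·(≡1), b=3^-2·(≡1) mod 3; (1|3)=+1, (1|3)=+1; (−1)^{-4·-2·1}·(+1)^-2·(+1)^-4 = +1.
v=2: v_2(a)=3, v_2(b)=-1; units ≡ 3, 7 (mod 8); ε·ε+αω+βω = 1·1+3·0+-1·1 ≡ 0  ⇒  (a,b)_2 = +1.
v=31: a=31^3·(≡12), b=31^2·(≡4) mod 31; (12|31)=-1, (4|31)=+1; (−1)^{3·2·15}·(-1)^2·(+1)^3 = +1.
v=7: a=7^4·(≡5), b=7^3·(≡1) mod 7; (5|7)=-1, (1|7)=+1; (−1)^{4·3·3}·(-1)^3·(+1)^4 = -1.
Ram(33046, 276094) = {7, 13, 37, 41}; no ℚ_7-point on the conic.

[7, 13, 37, 41]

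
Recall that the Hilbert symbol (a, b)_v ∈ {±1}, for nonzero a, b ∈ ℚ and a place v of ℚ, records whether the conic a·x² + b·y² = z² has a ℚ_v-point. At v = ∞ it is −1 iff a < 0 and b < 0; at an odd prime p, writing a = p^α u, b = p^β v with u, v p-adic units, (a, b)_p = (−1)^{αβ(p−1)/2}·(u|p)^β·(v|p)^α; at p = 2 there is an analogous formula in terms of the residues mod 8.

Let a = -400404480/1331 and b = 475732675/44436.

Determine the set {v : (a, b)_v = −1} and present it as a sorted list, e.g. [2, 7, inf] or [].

[2, 5, 7, 19]

(a, b) ≡ (-21945, 3927) mod (ℚ^×)²; places V = {2, 3, 5, 7, 11, 17, 19, 23, 29, ∞}.
(a,b)_19: α=1, u≡6; β=0, v≡12 (mod 19); (6|19)=+1, (12|19)=-1; sign (−1)^0·+1^0·-1^1 = -1.
(a,b)_17: α=0, u≡1; β=1, v≡10 (mod 17); (1|17)=+1, (10|17)=-1; sign (−1)^0·+1^1·-1^0 = +1.
(a,b)_5: α=1, u≡4; β=2, v≡2 (mod 5); (4|5)=+1, (2|5)=-1; sign (−1)^0·+1^2·-1^1 = -1.
(a,b)_∞: sgn(-21945)=−, sgn(3927)=+, so +1.
(a,b)_29: α=0, u≡10; β=2, v≡11 (mod 29); (10|29)=-1, (11|29)=-1; sign (−1)^0·-1^2·-1^0 = +1.
(a,b)_2: α=12, β=-2; u≡7, v≡7 (mod 8); ε(u)ε(v)=1·1, αω(v)=12·0, βω(u)=-2·0; sum ≡ 1  ⇒  -1.
(a,b)_23: α=0, u≡11; β=-2, v≡22 (mod 23); (11|23)=-1, (22|23)=-1; sign (−1)^0·-1^-2·-1^0 = +1.
(a,b)_11: α=-3, u≡8; β=3, v≡5 (mod 11); (8|11)=-1, (5|11)=+1; sign (−1)^1·-1^3·+1^-3 = +1.
(a,b)_3: α=1, u≡2; β=-1, v≡1 (mod 3); (2|3)=-1, (1|3)=+1; sign (−1)^1·-1^-1·+1^1 = +1.
(a,b)_7: α=3, u≡2; β=-1, v≡2 (mod 7); (2|7)=+1, (2|7)=+1; sign (−1)^1·+1^-1·+1^3 = -1.
Ram(-21945, 3927) = {2, 5, 7, 19}; no ℚ_2-point on the conic.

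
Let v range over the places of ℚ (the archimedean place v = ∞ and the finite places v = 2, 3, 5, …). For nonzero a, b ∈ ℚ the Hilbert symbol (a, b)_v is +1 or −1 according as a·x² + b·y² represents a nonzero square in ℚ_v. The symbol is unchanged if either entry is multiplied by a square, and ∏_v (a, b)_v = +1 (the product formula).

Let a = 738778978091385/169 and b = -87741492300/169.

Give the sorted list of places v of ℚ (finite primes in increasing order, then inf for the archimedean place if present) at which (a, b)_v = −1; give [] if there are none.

Mod squares: a ≡ 4785, b ≡ -203. Check v ∈ {∞, 2, 3, 5, 7, 11, 13, 29}.
v=7: a=7^4·(≡1), b=7^3·(≡3) mod 7; (1|7)=+1, (3|7)=-1; (−1)^{4·3·3}·(+1)^3·(-1)^4 = +1.
v=11: a=11^3·(≡2), b=11^2·(≡6) mod 11; (2|11)=-1, (6|11)=-1; (−1)^{3·2·5}·(-1)^2·(-1)^3 = -1.
v=29: a=29^1·(≡6), b=29^1·(≡1) mod 29; (6|29)=+1, (1|29)=+1; (−1)^{1·1·14}·(+1)^1·(+1)^1 = +1.
v=13: a=13^-2·(≡10), b=13^-2·(≡6) mod 13; (10|13)=+1, (6|13)=-1; (−1)^{-2·-2·6}·(+1)^-2·(-1)^-2 = +1.
v=5: a=5^1·(≡3), b=5^2·(≡2) mod 5; (3|5)=-1, (2|5)=-1; (−1)^{1·2·2}·(-1)^2·(-1)^1 = -1.
v=3: a=3^13·(≡2), b=3^6·(≡1) mod 3; (2|3)=-1, (1|3)=+1; (−1)^{13·6·1}·(-1)^6·(+1)^13 = +1.
v=2: v_2(a)=0, v_2(b)=2; units ≡ 1, 5 (mod 8); ε·ε+αω+βω = 0·0+0·1+2·0 ≡ 0  ⇒  (a,b)_2 = +1.
v=∞: 4785 > 0 and -203 < 0  ⇒  (a,b)_∞ = +1.
|Ram(4785, -203)| = 2, even; anisotropic at {5, 11}.

[5, 11]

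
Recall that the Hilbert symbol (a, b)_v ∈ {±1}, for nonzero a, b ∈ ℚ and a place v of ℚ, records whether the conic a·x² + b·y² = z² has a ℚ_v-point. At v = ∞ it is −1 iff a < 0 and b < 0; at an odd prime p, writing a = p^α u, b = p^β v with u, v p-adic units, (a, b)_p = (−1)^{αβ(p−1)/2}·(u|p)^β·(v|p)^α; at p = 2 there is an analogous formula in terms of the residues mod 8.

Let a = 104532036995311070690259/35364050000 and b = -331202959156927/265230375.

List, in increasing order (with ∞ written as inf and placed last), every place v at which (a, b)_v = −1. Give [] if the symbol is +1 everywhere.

[2, 3, 13, 23, 41, 47]

(a, b) ≡ (1136164181295, -87945) mod (ℚ^×)²; places V = {2, 3, 5, 11, 13, 17, 19, 23, 29, 31, 37, 41, 47, ∞}.
(a,b)_23: α=1, u≡21; β=0, v≡5 (mod 23); (21|23)=-1, (5|23)=-1; sign (−1)^0·-1^0·-1^1 = -1.
(a,b)_2: α=-4, β=0; u≡7, v≡7 (mod 8); ε(u)ε(v)=1·1, αω(v)=-4·0, βω(u)=0·0; sum ≡ 1  ⇒  -1.
(a,b)_5: α=-5, u≡4; β=-3, v≡1 (mod 5); (4|5)=+1, (1|5)=+1; sign (−1)^0·+1^-3·+1^-5 = +1.
(a,b)_29: α=-4, u≡27; β=-4, v≡21 (mod 29); (27|29)=-1, (21|29)=-1; sign (−1)^0·-1^-4·-1^-4 = +1.
(a,b)_17: α=3, u≡1; β=2, v≡1 (mod 17); (1|17)=+1, (1|17)=+1; sign (−1)^0·+1^2·+1^3 = +1.
(a,b)_31: α=2, u≡9; β=2, v≡2 (mod 31); (9|31)=+1, (2|31)=+1; sign (−1)^0·+1^2·+1^2 = +1.
(a,b)_3: α=5, u≡1; β=-1, v≡1 (mod 3); (1|3)=+1, (1|3)=+1; sign (−1)^1·+1^-1·+1^5 = -1.
(a,b)_37: α=1, u≡29; β=0, v≡30 (mod 37); (29|37)=-1, (30|37)=+1; sign (−1)^0·-1^0·+1^1 = +1.
(a,b)_47: α=1, u≡21; β=0, v≡15 (mod 47); (21|47)=+1, (15|47)=-1; sign (−1)^0·+1^0·-1^1 = -1.
(a,b)_19: α=1, u≡4; β=0, v≡17 (mod 19); (4|19)=+1, (17|19)=+1; sign (−1)^0·+1^0·+1^1 = +1.
(a,b)_∞: sgn(1136164181295)=+, sgn(-87945)=−, so +1.
(a,b)_11: α=3, u≡9; β=3, v≡7 (mod 11); (9|11)=+1, (7|11)=-1; sign (−1)^1·+1^3·-1^3 = +1.
(a,b)_41: α=1, u≡10; β=3, v≡17 (mod 41); (10|41)=+1, (17|41)=-1; sign (−1)^0·+1^3·-1^1 = -1.
(a,b)_13: α=3, u≡4; β=1, v≡6 (mod 13); (4|13)=+1, (6|13)=-1; sign (−1)^0·+1^1·-1^3 = -1.
(1136164181295, -87945 / ℚ) ramifies at {2, 3, 13, 23, 41, 47}: a division algebra.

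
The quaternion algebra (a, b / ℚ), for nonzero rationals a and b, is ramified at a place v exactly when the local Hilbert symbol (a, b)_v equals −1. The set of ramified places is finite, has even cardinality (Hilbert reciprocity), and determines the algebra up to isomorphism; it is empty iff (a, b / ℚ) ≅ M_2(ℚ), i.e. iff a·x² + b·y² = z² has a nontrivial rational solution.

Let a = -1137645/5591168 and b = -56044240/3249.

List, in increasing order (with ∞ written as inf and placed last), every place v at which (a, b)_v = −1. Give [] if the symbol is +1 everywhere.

[17, inf]

Mod squares: a ≡ -10, b ≡ -85. Check v ∈ {∞, 2, 3, 5, 7, 11, 17, 19, 29, 53}.
v=53: a=53^2·(≡10), b=53^0·(≡5) mod 53; (10|53)=+1, (5|53)=-1; (−1)^{2·0·26}·(+1)^0·(-1)^2 = +1.
v=17: a=17^0·(≡3), b=17^1·(≡11) mod 17; (3|17)=-1, (11|17)=-1; (−1)^{0·1·8}·(-1)^1·(-1)^0 = -1.
v=3: a=3^4·(≡2), b=3^-2·(≡2) mod 3; (2|3)=-1, (2|3)=-1; (−1)^{4·-2·1}·(-1)^-2·(-1)^4 = +1.
v=5: a=5^1·(≡2), b=5^1·(≡3) mod 5; (2|5)=-1, (3|5)=-1; (−1)^{1·1·2}·(-1)^1·(-1)^1 = +1.
v=2: v_2(a)=-7, v_2(b)=4; units ≡ 3, 3 (mod 8); ε·ε+αω+βω = 1·1+-7·1+4·1 ≡ 0  ⇒  (a,b)_2 = +1.
v=11: a=11^-2·(≡1), b=11^0·(≡3) mod 11; (1|11)=+1, (3|11)=+1; (−1)^{-2·0·5}·(+1)^0·(+1)^-2 = +1.
v=7: a=7^0·(≡1), b=7^2·(≡5) mod 7; (1|7)=+1, (5|7)=-1; (−1)^{0·2·3}·(+1)^2·(-1)^0 = +1.
v=∞: -10 < 0 and -85 < 0  ⇒  (a,b)_∞ = -1.
v=29: a=29^0·(≡11), b=29^2·(≡2) mod 29; (11|29)=-1, (2|29)=-1; (−1)^{0·2·14}·(-1)^2·(-1)^0 = +1.
v=19: a=19^-2·(≡6), b=19^-2·(≡13) mod 19; (6|19)=+1, (13|19)=-1; (−1)^{-2·-2·9}·(+1)^-2·(-1)^-2 = +1.
Ram(-10, -85) = {17, ∞}; no ℚ_17-point on the conic.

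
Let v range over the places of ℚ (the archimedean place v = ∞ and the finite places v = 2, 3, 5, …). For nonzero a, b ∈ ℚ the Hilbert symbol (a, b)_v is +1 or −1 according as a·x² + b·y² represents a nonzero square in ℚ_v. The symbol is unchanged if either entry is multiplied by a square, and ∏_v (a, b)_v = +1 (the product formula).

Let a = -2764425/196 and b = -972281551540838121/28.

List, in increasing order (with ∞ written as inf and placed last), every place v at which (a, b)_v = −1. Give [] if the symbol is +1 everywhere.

(a, b) ≡ (-110577, -4600183) mod (ℚ^×)²; places V = {2, 3, 5, 7, 11, 17, 29, 31, 41, 43, ∞}.
(a,b)_31: α=1, u≡26; β=3, v≡20 (mod 31); (26|31)=-1, (20|31)=+1; sign (−1)^1·-1^3·+1^1 = +1.
(a,b)_3: α=1, u≡2; β=2, v≡2 (mod 3); (2|3)=-1, (2|3)=-1; sign (−1)^0·-1^2·-1^1 = -1.
(a,b)_2: α=-2, β=-2; u≡7, v≡1 (mod 8); ε(u)ε(v)=1·0, αω(v)=-2·0, βω(u)=-2·0; sum ≡ 0  ⇒  +1.
(a,b)_5: α=2, u≡3; β=0, v≡3 (mod 5); (3|5)=-1, (3|5)=-1; sign (−1)^0·-1^0·-1^2 = +1.
(a,b)_43: α=0, u≡18; β=1, v≡26 (mod 43); (18|43)=-1, (26|43)=-1; sign (−1)^0·-1^1·-1^0 = -1.
(a,b)_∞: sgn(-110577)=−, sgn(-4600183)=−, so -1.
(a,b)_17: α=0, u≡9; β=1, v≡7 (mod 17); (9|17)=+1, (7|17)=-1; sign (−1)^0·+1^1·-1^0 = +1.
(a,b)_29: α=1, u≡21; β=3, v≡15 (mod 29); (21|29)=-1, (15|29)=-1; sign (−1)^0·-1^3·-1^1 = +1.
(a,b)_7: α=-2, u≡2; β=-1, v≡3 (mod 7); (2|7)=+1, (3|7)=-1; sign (−1)^0·+1^-1·-1^-2 = +1.
(a,b)_41: α=1, u≡16; β=2, v≡19 (mod 41); (16|41)=+1, (19|41)=-1; sign (−1)^0·+1^2·-1^1 = -1.
(a,b)_11: α=0, u≡2; β=2, v≡2 (mod 11); (2|11)=-1, (2|11)=-1; sign (−1)^0·-1^2·-1^0 = +1.
Ram(-110577, -4600183) = {3, 41, 43, ∞}; no ℚ_3-point on the conic.

[3, 41, 43, inf]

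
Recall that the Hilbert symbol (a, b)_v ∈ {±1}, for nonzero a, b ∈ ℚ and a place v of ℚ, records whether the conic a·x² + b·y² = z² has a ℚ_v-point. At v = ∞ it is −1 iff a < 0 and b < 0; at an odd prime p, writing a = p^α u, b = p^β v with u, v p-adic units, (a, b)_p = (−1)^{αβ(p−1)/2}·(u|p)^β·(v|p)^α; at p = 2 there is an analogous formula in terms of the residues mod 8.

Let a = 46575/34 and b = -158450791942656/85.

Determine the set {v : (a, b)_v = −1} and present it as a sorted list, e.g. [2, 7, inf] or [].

[2, 5, 37, 41]

Mod squares: a ≡ 782, b ≡ -257890. Check v ∈ {∞, 2, 3, 5, 17, 23, 37, 41}.
v=23: a=23^1·(≡21), b=23^4·(≡6) mod 23; (21|23)=-1, (6|23)=+1; (−1)^{1·4·11}·(-1)^4·(+1)^1 = +1.
v=∞: 782 > 0 and -257890 < 0  ⇒  (a,b)_∞ = +1.
v=17: a=17^-1·(≡6), b=17^-1·(≡6) mod 17; (6|17)=-1, (6|17)=-1; (−1)^{-1·-1·8}·(-1)^-1·(-1)^-1 = +1.
v=41: a=41^0·(≡6), b=41^1·(≡14) mod 41; (6|41)=-1, (14|41)=-1; (−1)^{0·1·20}·(-1)^1·(-1)^0 = -1.
v=2: v_2(a)=-1, v_2(b)=9; units ≡ 7, 7 (mod 8); ε·ε+αω+βω = 1·1+-1·0+9·0 ≡ 1  ⇒  (a,b)_2 = -1.
v=37: a=37^0·(≡15), b=37^1·(≡19) mod 37; (15|37)=-1, (19|37)=-1; (−1)^{0·1·18}·(-1)^1·(-1)^0 = -1.
v=3: a=3^4·(≡2), b=3^6·(≡2) mod 3; (2|3)=-1, (2|3)=-1; (−1)^{4·6·1}·(-1)^6·(-1)^4 = +1.
v=5: a=5^2·(≡2), b=5^-1·(≡2) mod 5; (2|5)=-1, (2|5)=-1; (−1)^{2·-1·2}·(-1)^-1·(-1)^2 = -1.
Ram(782, -257890) = {2, 5, 37, 41}; no ℚ_2-point on the conic.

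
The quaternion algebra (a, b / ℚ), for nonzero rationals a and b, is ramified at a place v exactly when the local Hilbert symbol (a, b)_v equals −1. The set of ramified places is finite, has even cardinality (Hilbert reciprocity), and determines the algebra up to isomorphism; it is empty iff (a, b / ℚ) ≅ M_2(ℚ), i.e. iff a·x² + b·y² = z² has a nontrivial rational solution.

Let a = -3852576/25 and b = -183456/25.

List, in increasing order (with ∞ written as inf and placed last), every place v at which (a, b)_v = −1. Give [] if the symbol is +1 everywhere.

[13, inf]

(a, b) ≡ (-546, -26) mod (ℚ^×)²; places V = {2, 3, 5, 7, 13, ∞}.
(a,b)_2: α=5, β=5; u≡7, v≡3 (mod 8); ε(u)ε(v)=1·1, αω(v)=5·1, βω(u)=5·0; sum ≡ 0  ⇒  +1.
(a,b)_13: α=1, u≡4; β=1, v≡7 (mod 13); (4|13)=+1, (7|13)=-1; sign (−1)^0·+1^1·-1^1 = -1.
(a,b)_3: α=3, u≡1; β=2, v≡1 (mod 3); (1|3)=+1, (1|3)=+1; sign (−1)^0·+1^2·+1^3 = +1.
(a,b)_7: α=3, u≡6; β=2, v≡2 (mod 7); (6|7)=-1, (2|7)=+1; sign (−1)^0·-1^2·+1^3 = +1.
(a,b)_5: α=-2, u≡4; β=-2, v≡4 (mod 5); (4|5)=+1, (4|5)=+1; sign (−1)^0·+1^-2·+1^-2 = +1.
(a,b)_∞: sgn(-546)=−, sgn(-26)=−, so -1.
(-546, -26 / ℚ) ramifies at {13, ∞}: a division algebra.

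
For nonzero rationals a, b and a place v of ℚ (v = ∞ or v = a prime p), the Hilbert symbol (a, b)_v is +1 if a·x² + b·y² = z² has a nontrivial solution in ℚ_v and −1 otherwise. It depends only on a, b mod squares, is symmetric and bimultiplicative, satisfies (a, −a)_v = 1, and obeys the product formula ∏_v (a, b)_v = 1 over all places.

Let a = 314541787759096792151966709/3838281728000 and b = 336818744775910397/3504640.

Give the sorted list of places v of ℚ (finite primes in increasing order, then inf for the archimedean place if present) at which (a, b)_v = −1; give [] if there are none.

[3, 13]

Mod squares: a ≡ 3705, b ≡ 20930. Check v ∈ {∞, 2, 3, 5, 7, 11, 13, 19, 23, 29, 37}.
v=∞: 3705 > 0 and 20930 > 0  ⇒  (a,b)_∞ = +1.
v=11: a=11^4·(≡4), b=11^2·(≡7) mod 11; (4|11)=+1, (7|11)=-1; (−1)^{4·2·5}·(+1)^2·(-1)^4 = +1.
v=19: a=19^3·(≡7), b=19^2·(≡1) mod 19; (7|19)=+1, (1|19)=+1; (−1)^{3·2·9}·(+1)^2·(+1)^3 = +1.
v=5: a=5^-3·(≡1), b=5^-1·(≡4) mod 5; (1|5)=+1, (4|5)=+1; (−1)^{-3·-1·2}·(+1)^-1·(+1)^-3 = +1.
v=2: v_2(a)=-14, v_2(b)=-9; units ≡ 1, 1 (mod 8); ε·ε+αω+βω = 0·0+-14·0+-9·0 ≡ 0  ⇒  (a,b)_2 = +1.
v=29: a=29^4·(≡22), b=29^2·(≡14) mod 29; (22|29)=+1, (14|29)=-1; (−1)^{4·2·14}·(+1)^2·(-1)^4 = +1.
v=3: a=3^1·(≡2), b=3^0·(≡2) mod 3; (2|3)=-1, (2|3)=-1; (−1)^{1·0·1}·(-1)^0·(-1)^1 = -1.
v=7: a=7^4·(≡4), b=7^3·(≡1) mod 7; (4|7)=+1, (1|7)=+1; (−1)^{4·3·3}·(+1)^3·(+1)^4 = +1.
v=13: a=13^3·(≡12), b=13^3·(≡8) mod 13; (12|13)=+1, (8|13)=-1; (−1)^{3·3·6}·(+1)^3·(-1)^3 = -1.
v=23: a=23^4·(≡6), b=23^3·(≡18) mod 23; (6|23)=+1, (18|23)=+1; (−1)^{4·3·11}·(+1)^3·(+1)^4 = +1.
v=37: a=37^-4·(≡32), b=37^-2·(≡3) mod 37; (32|37)=-1, (3|37)=+1; (−1)^{-4·-2·18}·(-1)^-2·(+1)^-4 = +1.
Ram(3705, 20930) = {3, 13}; no ℚ_3-point on the conic.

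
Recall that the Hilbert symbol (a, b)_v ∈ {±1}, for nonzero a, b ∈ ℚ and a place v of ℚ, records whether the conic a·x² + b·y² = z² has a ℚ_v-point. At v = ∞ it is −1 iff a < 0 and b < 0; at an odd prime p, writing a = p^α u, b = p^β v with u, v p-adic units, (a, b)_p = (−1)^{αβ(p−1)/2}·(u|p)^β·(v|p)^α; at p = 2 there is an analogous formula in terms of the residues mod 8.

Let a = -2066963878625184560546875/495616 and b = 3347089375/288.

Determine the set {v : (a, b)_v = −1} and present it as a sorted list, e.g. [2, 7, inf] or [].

[2, 23, 31, 37]

Mod squares: a ≡ -144739, b ≡ 10710686. Check v ∈ {∞, 2, 3, 5, 7, 11, 23, 29, 31, 37}.
v=7: a=7^5·(≡2), b=7^1·(≡3) mod 7; (2|7)=+1, (3|7)=-1; (−1)^{5·1·3}·(+1)^1·(-1)^5 = +1.
v=29: a=29^3·(≡26), b=29^1·(≡11) mod 29; (26|29)=-1, (11|29)=-1; (−1)^{3·1·14}·(-1)^1·(-1)^3 = +1.
v=∞: -144739 < 0 and 10710686 > 0  ⇒  (a,b)_∞ = +1.
v=3: a=3^0·(≡2), b=3^-2·(≡2) mod 3; (2|3)=-1, (2|3)=-1; (−1)^{0·-2·1}·(-1)^-2·(-1)^0 = +1.
v=37: a=37^2·(≡29), b=37^1·(≡16) mod 37; (29|37)=-1, (16|37)=+1; (−1)^{2·1·18}·(-1)^1·(+1)^2 = -1.
v=5: a=5^10·(≡1), b=5^4·(≡1) mod 5; (1|5)=+1, (1|5)=+1; (−1)^{10·4·2}·(+1)^4·(+1)^10 = +1.
v=11: a=11^-2·(≡6), b=11^0·(≡7) mod 11; (6|11)=-1, (7|11)=-1; (−1)^{-2·0·5}·(-1)^0·(-1)^-2 = +1.
v=23: a=23^3·(≡1), b=23^1·(≡4) mod 23; (1|23)=+1, (4|23)=+1; (−1)^{3·1·11}·(+1)^1·(+1)^3 = -1.
v=31: a=31^1·(≡21), b=31^1·(≡22) mod 31; (21|31)=-1, (22|31)=-1; (−1)^{1·1·15}·(-1)^1·(-1)^1 = -1.
v=2: v_2(a)=-12, v_2(b)=-5; units ≡ 5, 7 (mod 8); ε·ε+αω+βω = 0·1+-12·0+-5·1 ≡ 1  ⇒  (a,b)_2 = -1.
Ram(-144739, 10710686) = {2, 23, 31, 37}; no ℚ_2-point on the conic.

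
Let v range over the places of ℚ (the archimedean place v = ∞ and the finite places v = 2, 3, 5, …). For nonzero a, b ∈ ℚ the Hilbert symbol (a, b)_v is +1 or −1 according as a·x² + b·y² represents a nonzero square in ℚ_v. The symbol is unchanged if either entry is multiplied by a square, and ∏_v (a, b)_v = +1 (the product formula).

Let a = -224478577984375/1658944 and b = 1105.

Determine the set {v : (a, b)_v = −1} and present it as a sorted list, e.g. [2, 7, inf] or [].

Mod squares: a ≡ -2431, b ≡ 1105. Check v ∈ {∞, 2, 5, 7, 11, 13, 17, 23}.
v=23: a=23^-2·(≡21), b=23^0·(≡1) mod 23; (21|23)=-1, (1|23)=+1; (−1)^{-2·0·11}·(-1)^0·(+1)^-2 = +1.
v=∞: -2431 < 0 and 1105 > 0  ⇒  (a,b)_∞ = +1.
v=7: a=7^-2·(≡5), b=7^0·(≡6) mod 7; (5|7)=-1, (6|7)=-1; (−1)^{-2·0·3}·(-1)^0·(-1)^-2 = +1.
v=13: a=13^3·(≡8), b=13^1·(≡7) mod 13; (8|13)=-1, (7|13)=-1; (−1)^{3·1·6}·(-1)^1·(-1)^3 = +1.
v=2: v_2(a)=-6, v_2(b)=0; units ≡ 1, 1 (mod 8); ε·ε+αω+βω = 0·0+-6·0+0·0 ≡ 0  ⇒  (a,b)_2 = +1.
v=5: a=5^6·(≡1), b=5^1·(≡1) mod 5; (1|5)=+1, (1|5)=+1; (−1)^{6·1·2}·(+1)^1·(+1)^6 = +1.
v=11: a=11^3·(≡6), b=11^0·(≡5) mod 11; (6|11)=-1, (5|11)=+1; (−1)^{3·0·5}·(-1)^0·(+1)^3 = +1.
v=17: a=17^3·(≡6), b=17^1·(≡14) mod 17; (6|17)=-1, (14|17)=-1; (−1)^{3·1·8}·(-1)^1·(-1)^3 = +1.
Ram(a, b) = ∅: the form -2431·x² + 1105·y² − z² is isotropic over every ℚ_v, so by Hasse–Minkowski it is isotropic over ℚ.

[]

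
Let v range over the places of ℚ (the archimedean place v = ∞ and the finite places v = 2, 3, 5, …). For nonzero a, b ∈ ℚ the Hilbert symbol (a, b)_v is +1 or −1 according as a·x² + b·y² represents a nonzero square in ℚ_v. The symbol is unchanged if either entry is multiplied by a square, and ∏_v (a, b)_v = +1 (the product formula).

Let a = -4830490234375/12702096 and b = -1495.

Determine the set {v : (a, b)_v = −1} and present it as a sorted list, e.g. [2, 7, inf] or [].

[13, 23, 31, inf]

Mod squares: a ≡ -34255, b ≡ -1495. Check v ∈ {∞, 2, 3, 5, 11, 13, 17, 19, 23, 31}.
v=5: a=5^9·(≡4), b=5^1·(≡1) mod 5; (4|5)=+1, (1|5)=+1; (−1)^{9·1·2}·(+1)^1·(+1)^9 = +1.
v=31: a=31^1·(≡13), b=31^0·(≡24) mod 31; (13|31)=-1, (24|31)=-1; (−1)^{1·0·15}·(-1)^0·(-1)^1 = -1.
v=2: v_2(a)=-4, v_2(b)=0; units ≡ 1, 1 (mod 8); ε·ε+αω+βω = 0·0+-4·0+0·0 ≡ 0  ⇒  (a,b)_2 = +1.
v=23: a=23^0·(≡22), b=23^1·(≡4) mod 23; (22|23)=-1, (4|23)=+1; (−1)^{0·1·11}·(-1)^1·(+1)^0 = -1.
v=17: a=17^1·(≡1), b=17^0·(≡1) mod 17; (1|17)=+1, (1|17)=+1; (−1)^{1·0·8}·(+1)^0·(+1)^1 = +1.
v=19: a=19^2·(≡12), b=19^0·(≡6) mod 19; (12|19)=-1, (6|19)=+1; (−1)^{2·0·9}·(-1)^0·(+1)^2 = +1.
v=11: a=11^-2·(≡10), b=11^0·(≡1) mod 11; (10|11)=-1, (1|11)=+1; (−1)^{-2·0·5}·(-1)^0·(+1)^-2 = +1.
v=3: a=3^-8·(≡2), b=3^0·(≡2) mod 3; (2|3)=-1, (2|3)=-1; (−1)^{-8·0·1}·(-1)^0·(-1)^-8 = +1.
v=∞: -34255 < 0 and -1495 < 0  ⇒  (a,b)_∞ = -1.
v=13: a=13^1·(≡10), b=13^1·(≡2) mod 13; (10|13)=+1, (2|13)=-1; (−1)^{1·1·6}·(+1)^1·(-1)^1 = -1.
Ram(-34255, -1495) = {13, 23, 31, ∞}; no ℚ_13-point on the conic.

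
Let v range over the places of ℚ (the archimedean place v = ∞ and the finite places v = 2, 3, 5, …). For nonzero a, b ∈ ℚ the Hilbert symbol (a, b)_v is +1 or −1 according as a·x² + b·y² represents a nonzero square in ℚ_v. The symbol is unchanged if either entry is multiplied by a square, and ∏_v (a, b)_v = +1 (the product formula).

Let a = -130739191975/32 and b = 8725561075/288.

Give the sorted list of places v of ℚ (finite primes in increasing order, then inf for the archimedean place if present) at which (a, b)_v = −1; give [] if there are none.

(a, b) ≡ (-3182, 86) mod (ℚ^×)²; places V = {2, 3, 5, 7, 11, 37, 43, ∞}.
(a,b)_37: α=3, u≡28; β=2, v≡7 (mod 37); (28|37)=+1, (7|37)=+1; sign (−1)^0·+1^2·+1^3 = +1.
(a,b)_11: α=0, u≡7; β=2, v≡1 (mod 11); (7|11)=-1, (1|11)=+1; sign (−1)^0·-1^2·+1^0 = +1.
(a,b)_5: α=2, u≡3; β=2, v≡1 (mod 5); (3|5)=-1, (1|5)=+1; sign (−1)^0·-1^2·+1^2 = +1.
(a,b)_7: α=4, u≡6; β=2, v≡4 (mod 7); (6|7)=-1, (4|7)=+1; sign (−1)^0·-1^2·+1^4 = +1.
(a,b)_2: α=-5, β=-5; u≡1, v≡3 (mod 8); ε(u)ε(v)=0·1, αω(v)=-5·1, βω(u)=-5·0; sum ≡ 1  ⇒  -1.
(a,b)_3: α=0, u≡1; β=-2, v≡2 (mod 3); (1|3)=+1, (2|3)=-1; sign (−1)^0·+1^-2·-1^0 = +1.
(a,b)_43: α=1, u≡12; β=1, v≡22 (mod 43); (12|43)=-1, (22|43)=-1; sign (−1)^1·-1^1·-1^1 = -1.
(a,b)_∞: sgn(-3182)=−, sgn(86)=+, so +1.
Ram(-3182, 86) = {2, 43}; no ℚ_2-point on the conic.

[2, 43]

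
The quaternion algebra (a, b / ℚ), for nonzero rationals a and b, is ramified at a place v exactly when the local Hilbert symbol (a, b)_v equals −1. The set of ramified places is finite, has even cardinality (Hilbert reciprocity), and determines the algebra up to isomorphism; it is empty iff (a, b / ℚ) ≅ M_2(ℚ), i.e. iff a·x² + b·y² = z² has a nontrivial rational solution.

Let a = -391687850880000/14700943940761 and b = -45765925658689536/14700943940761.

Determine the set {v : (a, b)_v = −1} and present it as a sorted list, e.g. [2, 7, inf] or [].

[23, inf]

(a, b) ≡ (-3, -69) mod (ℚ^×)²; places V = {2, 3, 5, 13, 19, 23, 43, ∞}.
(a,b)_19: α=-6, u≡6; β=-6, v≡7 (mod 19); (6|19)=+1, (7|19)=+1; sign (−1)^0·+1^-6·+1^-6 = +1.
(a,b)_∞: sgn(-3)=−, sgn(-69)=−, so -1.
(a,b)_43: α=-2, u≡13; β=-2, v≡36 (mod 43); (13|43)=+1, (36|43)=+1; sign (−1)^0·+1^-2·+1^-2 = +1.
(a,b)_13: α=-2, u≡4; β=-2, v≡9 (mod 13); (4|13)=+1, (9|13)=+1; sign (−1)^0·+1^-2·+1^-2 = +1.
(a,b)_2: α=10, β=18; u≡5, v≡3 (mod 8); ε(u)ε(v)=0·1, αω(v)=10·1, βω(u)=18·1; sum ≡ 0  ⇒  +1.
(a,b)_23: α=4, u≡7; β=3, v≡20 (mod 23); (7|23)=-1, (20|23)=-1; sign (−1)^0·-1^3·-1^4 = -1.
(a,b)_5: α=4, u≡2; β=0, v≡4 (mod 5); (2|5)=-1, (4|5)=+1; sign (−1)^0·-1^0·+1^4 = +1.
(a,b)_3: α=7, u≡2; β=15, v≡1 (mod 3); (2|3)=-1, (1|3)=+1; sign (−1)^1·-1^15·+1^7 = +1.
Ram(-3, -69) = {23, ∞}; no ℚ_23-point on the conic.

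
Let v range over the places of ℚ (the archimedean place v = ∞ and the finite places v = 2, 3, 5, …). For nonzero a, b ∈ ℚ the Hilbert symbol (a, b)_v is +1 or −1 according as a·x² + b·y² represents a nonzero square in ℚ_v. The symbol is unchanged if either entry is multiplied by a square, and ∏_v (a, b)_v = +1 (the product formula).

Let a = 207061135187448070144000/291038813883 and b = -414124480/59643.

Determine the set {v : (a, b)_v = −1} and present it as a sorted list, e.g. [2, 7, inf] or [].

[2, 5, 7, 11]

(a, b) ≡ (1155, -165) mod (ℚ^×)²; places V = {2, 3, 5, 7, 11, 47, ∞}.
(a,b)_7: α=15, u≡1; β=6, v≡5 (mod 7); (1|7)=+1, (5|7)=-1; sign (−1)^0·+1^6·-1^15 = -1.
(a,b)_3: α=-3, u≡1; β=-3, v≡2 (mod 3); (1|3)=+1, (2|3)=-1; sign (−1)^1·+1^-3·-1^-3 = +1.
(a,b)_47: α=-6, u≡7; β=-2, v≡45 (mod 47); (7|47)=+1, (45|47)=-1; sign (−1)^0·+1^-2·-1^-6 = +1.
(a,b)_∞: sgn(1155)=+, sgn(-165)=−, so +1.
(a,b)_5: α=3, u≡4; β=1, v≡3 (mod 5); (4|5)=+1, (3|5)=-1; sign (−1)^0·+1^1·-1^3 = -1.
(a,b)_2: α=18, β=6; u≡3, v≡3 (mod 8); ε(u)ε(v)=1·1, αω(v)=18·1, βω(u)=6·1; sum ≡ 1  ⇒  -1.
(a,b)_11: α=3, u≡8; β=1, v≡7 (mod 11); (8|11)=-1, (7|11)=-1; sign (−1)^1·-1^1·-1^3 = -1.
(1155, -165 / ℚ) ramifies at {2, 5, 7, 11}: a division algebra.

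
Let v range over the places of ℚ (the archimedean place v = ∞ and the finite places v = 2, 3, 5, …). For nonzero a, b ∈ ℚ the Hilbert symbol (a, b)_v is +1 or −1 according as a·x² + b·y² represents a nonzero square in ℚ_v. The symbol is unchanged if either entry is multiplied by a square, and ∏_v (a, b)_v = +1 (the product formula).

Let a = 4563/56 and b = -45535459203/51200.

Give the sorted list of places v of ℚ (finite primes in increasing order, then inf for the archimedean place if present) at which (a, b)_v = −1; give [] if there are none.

[]

(a, b) ≡ (42, -6) mod (ℚ^×)²; places V = {2, 3, 5, 7, 13, ∞}.
(a,b)_5: α=0, u≡3; β=-2, v≡4 (mod 5); (3|5)=-1, (4|5)=+1; sign (−1)^0·-1^-2·+1^0 = +1.
(a,b)_2: α=-3, β=-11; u≡5, v≡5 (mod 8); ε(u)ε(v)=0·0, αω(v)=-3·1, βω(u)=-11·1; sum ≡ 0  ⇒  +1.
(a,b)_13: α=2, u≡10; β=4, v≡6 (mod 13); (10|13)=+1, (6|13)=-1; sign (−1)^0·+1^4·-1^2 = +1.
(a,b)_7: α=-1, u≡6; β=0, v≡2 (mod 7); (6|7)=-1, (2|7)=+1; sign (−1)^0·-1^0·+1^-1 = +1.
(a,b)_∞: sgn(42)=+, sgn(-6)=−, so +1.
(a,b)_3: α=3, u≡2; β=13, v≡1 (mod 3); (2|3)=-1, (1|3)=+1; sign (−1)^1·-1^13·+1^3 = +1.
Every local symbol is +1, so the conic 42·x² + -6·y² = z² has ℚ_v-points for all v and hence a ℚ-point; (a, b / ℚ) ≅ M_2(ℚ).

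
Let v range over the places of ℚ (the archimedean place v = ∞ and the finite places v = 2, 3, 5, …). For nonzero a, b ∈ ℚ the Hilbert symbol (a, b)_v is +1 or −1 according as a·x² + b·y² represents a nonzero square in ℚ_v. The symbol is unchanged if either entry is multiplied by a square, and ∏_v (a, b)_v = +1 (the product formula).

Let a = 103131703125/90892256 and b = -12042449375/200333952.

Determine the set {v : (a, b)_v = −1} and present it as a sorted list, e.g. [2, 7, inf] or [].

[3, 7, 11, 19]

Mod squares: a ≡ 84854, b ≡ -23142. Check v ∈ {∞, 2, 3, 5, 7, 11, 13, 17, 19, 29}.
v=19: a=19^1·(≡16), b=19^1·(≡7) mod 19; (16|19)=+1, (7|19)=+1; (−1)^{1·1·9}·(+1)^1·(+1)^1 = -1.
v=∞: 84854 > 0 and -23142 < 0  ⇒  (a,b)_∞ = +1.
v=13: a=13^-2·(≡9), b=13^-2·(≡6) mod 13; (9|13)=+1, (6|13)=-1; (−1)^{-2·-2·6}·(+1)^-2·(-1)^-2 = +1.
v=5: a=5^6·(≡4), b=5^4·(≡3) mod 5; (4|5)=+1, (3|5)=-1; (−1)^{6·4·2}·(+1)^4·(-1)^6 = +1.
v=17: a=17^0·(≡7), b=17^2·(≡11) mod 17; (7|17)=-1, (11|17)=-1; (−1)^{0·2·8}·(-1)^2·(-1)^0 = +1.
v=3: a=3^2·(≡2), b=3^-3·(≡2) mod 3; (2|3)=-1, (2|3)=-1; (−1)^{2·-3·1}·(-1)^-3·(-1)^2 = -1.
v=29: a=29^1·(≡14), b=29^1·(≡11) mod 29; (14|29)=-1, (11|29)=-1; (−1)^{1·1·14}·(-1)^1·(-1)^1 = +1.
v=11: a=11^3·(≡3), b=11^2·(≡10) mod 11; (3|11)=+1, (10|11)=-1; (−1)^{3·2·5}·(+1)^2·(-1)^3 = -1.
v=7: a=7^-5·(≡6), b=7^-3·(≡6) mod 7; (6|7)=-1, (6|7)=-1; (−1)^{-5·-3·3}·(-1)^-3·(-1)^-5 = -1.
v=2: v_2(a)=-5, v_2(b)=-7; units ≡ 3, 5 (mod 8); ε·ε+αω+βω = 1·0+-5·1+-7·1 ≡ 0  ⇒  (a,b)_2 = +1.
Ram(84854, -23142) = {3, 7, 11, 19}; no ℚ_3-point on the conic.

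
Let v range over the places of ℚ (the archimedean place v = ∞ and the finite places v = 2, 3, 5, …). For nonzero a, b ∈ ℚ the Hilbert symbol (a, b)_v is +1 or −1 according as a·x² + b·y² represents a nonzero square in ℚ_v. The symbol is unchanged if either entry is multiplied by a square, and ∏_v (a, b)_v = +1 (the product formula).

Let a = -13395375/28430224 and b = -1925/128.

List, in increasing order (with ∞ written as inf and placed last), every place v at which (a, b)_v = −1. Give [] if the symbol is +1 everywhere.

Mod squares: a ≡ -15, b ≡ -154. Check v ∈ {∞, 2, 3, 5, 7, 11, 31, 43}.
v=11: a=11^0·(≡2), b=11^1·(≡8) mod 11; (2|11)=-1, (8|11)=-1; (−1)^{0·1·5}·(-1)^1·(-1)^0 = -1.
v=3: a=3^7·(≡1), b=3^0·(≡2) mod 3; (1|3)=+1, (2|3)=-1; (−1)^{7·0·1}·(+1)^0·(-1)^7 = -1.
v=2: v_2(a)=-4, v_2(b)=-7; units ≡ 1, 3 (mod 8); ε·ε+αω+βω = 0·1+-4·1+-7·0 ≡ 0  ⇒  (a,b)_2 = +1.
v=43: a=43^-2·(≡8), b=43^0·(≡33) mod 43; (8|43)=-1, (33|43)=-1; (−1)^{-2·0·21}·(-1)^0·(-1)^-2 = +1.
v=7: a=7^2·(≡6), b=7^1·(≡6) mod 7; (6|7)=-1, (6|7)=-1; (−1)^{2·1·3}·(-1)^1·(-1)^2 = -1.
v=31: a=31^-2·(≡19), b=31^0·(≡7) mod 31; (19|31)=+1, (7|31)=+1; (−1)^{-2·0·15}·(+1)^0·(+1)^-2 = +1.
v=∞: -15 < 0 and -154 < 0  ⇒  (a,b)_∞ = -1.
v=5: a=5^3·(≡3), b=5^2·(≡1) mod 5; (3|5)=-1, (1|5)=+1; (−1)^{3·2·2}·(-1)^2·(+1)^3 = +1.
|Ram(-15, -154)| = 4, even; anisotropic at {3, 7, 11, ∞}.

[3, 7, 11, inf]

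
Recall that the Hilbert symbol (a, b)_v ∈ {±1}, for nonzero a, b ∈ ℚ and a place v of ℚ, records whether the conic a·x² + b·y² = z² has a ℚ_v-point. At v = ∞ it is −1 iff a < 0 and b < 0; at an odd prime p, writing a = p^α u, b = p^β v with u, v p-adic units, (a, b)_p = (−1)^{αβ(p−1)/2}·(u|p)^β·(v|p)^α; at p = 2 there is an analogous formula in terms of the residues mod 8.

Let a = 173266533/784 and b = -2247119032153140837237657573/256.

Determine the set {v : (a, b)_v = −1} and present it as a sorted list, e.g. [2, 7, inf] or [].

[7, 11]

(a, b) ≡ (237677, -136493) mod (ℚ^×)²; places V = {2, 3, 7, 11, 17, 19, 31, 37, 41, ∞}.
(a,b)_7: α=-2, u≡3; β=3, v≡3 (mod 7); (3|7)=-1, (3|7)=-1; sign (−1)^0·-1^3·-1^-2 = -1.
(a,b)_∞: sgn(237677)=+, sgn(-136493)=−, so +1.
(a,b)_37: α=0, u≡12; β=1, v≡10 (mod 37); (12|37)=+1, (10|37)=+1; sign (−1)^0·+1^1·+1^0 = +1.
(a,b)_17: α=1, u≡10; β=3, v≡12 (mod 17); (10|17)=-1, (12|17)=-1; sign (−1)^0·-1^3·-1^1 = +1.
(a,b)_11: α=1, u≡3; β=4, v≡10 (mod 11); (3|11)=+1, (10|11)=-1; sign (−1)^0·+1^4·-1^1 = -1.
(a,b)_3: α=6, u≡2; β=4, v≡1 (mod 3); (2|3)=-1, (1|3)=+1; sign (−1)^0·-1^4·+1^6 = +1.
(a,b)_31: α=1, u≡4; β=3, v≡11 (mod 31); (4|31)=+1, (11|31)=-1; sign (−1)^1·+1^3·-1^1 = +1.
(a,b)_2: α=-4, β=-8; u≡5, v≡3 (mod 8); ε(u)ε(v)=0·1, αω(v)=-4·1, βω(u)=-8·1; sum ≡ 0  ⇒  +1.
(a,b)_19: α=0, u≡16; β=2, v≡8 (mod 19); (16|19)=+1, (8|19)=-1; sign (−1)^0·+1^2·-1^0 = +1.
(a,b)_41: α=1, u≡4; β=4, v≡20 (mod 41); (4|41)=+1, (20|41)=+1; sign (−1)^0·+1^4·+1^1 = +1.
(237677, -136493 / ℚ) ramifies at {7, 11}: a division algebra.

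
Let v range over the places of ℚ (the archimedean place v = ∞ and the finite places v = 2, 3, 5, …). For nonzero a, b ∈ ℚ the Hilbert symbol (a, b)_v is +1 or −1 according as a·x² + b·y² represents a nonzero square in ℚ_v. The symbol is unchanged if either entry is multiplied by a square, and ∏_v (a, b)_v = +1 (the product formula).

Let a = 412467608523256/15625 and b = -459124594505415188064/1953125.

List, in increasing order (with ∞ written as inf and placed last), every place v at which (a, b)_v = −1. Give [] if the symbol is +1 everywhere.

Mod squares: a ≡ 286, b ≡ -3230. Check v ∈ {∞, 2, 3, 5, 11, 13, 17, 19}.
v=∞: 286 > 0 and -3230 < 0  ⇒  (a,b)_∞ = +1.
v=13: a=13^5·(≡9), b=13^6·(≡2) mod 13; (9|13)=+1, (2|13)=-1; (−1)^{5·6·6}·(+1)^6·(-1)^5 = -1.
v=3: a=3^0·(≡1), b=3^6·(≡1) mod 3; (1|3)=+1, (1|3)=+1; (−1)^{0·6·1}·(+1)^6·(+1)^0 = +1.
v=19: a=19^2·(≡7), b=19^3·(≡6) mod 19; (7|19)=+1, (6|19)=+1; (−1)^{2·3·9}·(+1)^3·(+1)^2 = +1.
v=17: a=17^2·(≡3), b=17^3·(≡11) mod 17; (3|17)=-1, (11|17)=-1; (−1)^{2·3·8}·(-1)^3·(-1)^2 = -1.
v=5: a=5^-6·(≡1), b=5^-9·(≡1) mod 5; (1|5)=+1, (1|5)=+1; (−1)^{-6·-9·2}·(+1)^-9·(+1)^-6 = +1.
v=2: v_2(a)=3, v_2(b)=5; units ≡ 7, 1 (mod 8); ε·ε+αω+βω = 1·0+3·0+5·0 ≡ 0  ⇒  (a,b)_2 = +1.
v=11: a=11^3·(≡3), b=11^2·(≡5) mod 11; (3|11)=+1, (5|11)=+1; (−1)^{3·2·5}·(+1)^2·(+1)^3 = +1.
(286, -3230 / ℚ) ramifies at {13, 17}: a division algebra.

[13, 17]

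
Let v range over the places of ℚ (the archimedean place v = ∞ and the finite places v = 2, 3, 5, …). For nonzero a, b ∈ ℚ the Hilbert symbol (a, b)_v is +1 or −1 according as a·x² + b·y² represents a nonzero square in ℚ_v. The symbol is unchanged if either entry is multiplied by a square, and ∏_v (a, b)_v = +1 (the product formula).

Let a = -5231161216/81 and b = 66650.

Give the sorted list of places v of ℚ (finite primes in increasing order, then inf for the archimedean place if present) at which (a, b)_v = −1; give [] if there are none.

[2, 23]

(a, b) ≡ (-46, 2666) mod (ℚ^×)²; places V = {2, 3, 5, 23, 31, 43, ∞}.
(a,b)_43: α=2, u≡17; β=1, v≡2 (mod 43); (17|43)=+1, (2|43)=-1; sign (−1)^0·+1^1·-1^2 = +1.
(a,b)_23: α=1, u≡20; β=0, v≡19 (mod 23); (20|23)=-1, (19|23)=-1; sign (−1)^0·-1^0·-1^1 = -1.
(a,b)_∞: sgn(-46)=−, sgn(2666)=+, so +1.
(a,b)_2: α=7, β=1; u≡1, v≡5 (mod 8); ε(u)ε(v)=0·0, αω(v)=7·1, βω(u)=1·0; sum ≡ 1  ⇒  -1.
(a,b)_5: α=0, u≡4; β=2, v≡1 (mod 5); (4|5)=+1, (1|5)=+1; sign (−1)^0·+1^2·+1^0 = +1.
(a,b)_3: α=-4, u≡2; β=0, v≡2 (mod 3); (2|3)=-1, (2|3)=-1; sign (−1)^0·-1^0·-1^-4 = +1.
(a,b)_31: α=2, u≡19; β=1, v≡11 (mod 31); (19|31)=+1, (11|31)=-1; sign (−1)^0·+1^1·-1^2 = +1.
(-46, 2666 / ℚ) ramifies at {2, 23}: a division algebra.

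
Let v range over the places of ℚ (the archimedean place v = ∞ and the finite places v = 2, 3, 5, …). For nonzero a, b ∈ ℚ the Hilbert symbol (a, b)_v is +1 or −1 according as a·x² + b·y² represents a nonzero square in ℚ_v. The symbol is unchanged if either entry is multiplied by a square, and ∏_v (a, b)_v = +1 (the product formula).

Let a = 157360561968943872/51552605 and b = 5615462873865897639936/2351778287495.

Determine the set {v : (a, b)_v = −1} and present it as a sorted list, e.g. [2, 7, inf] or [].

Mod squares: a ≡ 1015, b ≡ 85405. Check v ∈ {∞, 2, 3, 5, 7, 11, 13, 19, 29, 31}.
v=13: a=13^-4·(≡10), b=13^-4·(≡7) mod 13; (10|13)=+1, (7|13)=-1; (−1)^{-4·-4·6}·(+1)^-4·(-1)^-4 = +1.
v=3: a=3^12·(≡1), b=3^18·(≡1) mod 3; (1|3)=+1, (1|3)=+1; (−1)^{12·18·1}·(+1)^18·(+1)^12 = +1.
v=∞: 1015 > 0 and 85405 > 0  ⇒  (a,b)_∞ = +1.
v=31: a=31^2·(≡3), b=31^3·(≡6) mod 31; (3|31)=-1, (6|31)=-1; (−1)^{2·3·15}·(-1)^3·(-1)^2 = -1.
v=29: a=29^1·(≡25), b=29^1·(≡16) mod 29; (25|29)=+1, (16|29)=+1; (−1)^{1·1·14}·(+1)^1·(+1)^1 = +1.
v=7: a=7^3·(≡5), b=7^-4·(≡3) mod 7; (5|7)=-1, (3|7)=-1; (−1)^{3·-4·3}·(-1)^-4·(-1)^3 = -1.
v=19: a=19^-2·(≡2), b=19^-3·(≡9) mod 19; (2|19)=-1, (9|19)=+1; (−1)^{-2·-3·9}·(-1)^-3·(+1)^-2 = -1.
v=2: v_2(a)=8, v_2(b)=24; units ≡ 7, 5 (mod 8); ε·ε+αω+βω = 1·0+8·1+24·0 ≡ 0  ⇒  (a,b)_2 = +1.
v=11: a=11^2·(≡1), b=11^0·(≡3) mod 11; (1|11)=+1, (3|11)=+1; (−1)^{2·0·5}·(+1)^0·(+1)^2 = +1.
v=5: a=5^-1·(≡2), b=5^-1·(≡4) mod 5; (2|5)=-1, (4|5)=+1; (−1)^{-1·-1·2}·(-1)^-1·(+1)^-1 = -1.
Ram(1015, 85405) = {5, 7, 19, 31}; no ℚ_5-point on the conic.

[5, 7, 19, 31]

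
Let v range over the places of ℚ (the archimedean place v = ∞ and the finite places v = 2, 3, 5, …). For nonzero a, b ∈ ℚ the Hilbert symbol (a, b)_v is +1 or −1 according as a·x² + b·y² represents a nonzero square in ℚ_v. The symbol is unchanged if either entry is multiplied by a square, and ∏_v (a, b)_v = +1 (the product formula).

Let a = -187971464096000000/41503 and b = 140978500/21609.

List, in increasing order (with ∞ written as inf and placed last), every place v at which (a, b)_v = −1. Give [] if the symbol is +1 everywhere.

(a, b) ≡ (-289478, 2665) mod (ℚ^×)²; places V = {2, 3, 5, 7, 11, 13, 23, 29, 31, 41, ∞}.
(a,b)_29: α=1, u≡4; β=0, v≡26 (mod 29); (4|29)=+1, (26|29)=-1; sign (−1)^0·+1^0·-1^1 = -1.
(a,b)_41: α=2, u≡10; β=1, v≡38 (mod 41); (10|41)=+1, (38|41)=-1; sign (−1)^0·+1^1·-1^2 = +1.
(a,b)_13: α=2, u≡2; β=1, v≡10 (mod 13); (2|13)=-1, (10|13)=+1; sign (−1)^0·-1^1·+1^2 = -1.
(a,b)_∞: sgn(-289478)=−, sgn(2665)=+, so +1.
(a,b)_2: α=11, β=2; u≡5, v≡1 (mod 8); ε(u)ε(v)=0·0, αω(v)=11·0, βω(u)=2·1; sum ≡ 0  ⇒  +1.
(a,b)_7: α=-3, u≡2; β=-4, v≡6 (mod 7); (2|7)=+1, (6|7)=-1; sign (−1)^0·+1^-4·-1^-3 = -1.
(a,b)_11: α=-2, u≡1; β=0, v≡5 (mod 11); (1|11)=+1, (5|11)=+1; sign (−1)^0·+1^0·+1^-2 = +1.
(a,b)_23: α=1, u≡6; β=2, v≡21 (mod 23); (6|23)=+1, (21|23)=-1; sign (−1)^0·+1^2·-1^1 = -1.
(a,b)_5: α=6, u≡2; β=3, v≡2 (mod 5); (2|5)=-1, (2|5)=-1; sign (−1)^0·-1^3·-1^6 = -1.
(a,b)_31: α=1, u≡6; β=0, v≡24 (mod 31); (6|31)=-1, (24|31)=-1; sign (−1)^0·-1^0·-1^1 = -1.
(a,b)_3: α=0, u≡1; β=-2, v≡1 (mod 3); (1|3)=+1, (1|3)=+1; sign (−1)^0·+1^-2·+1^0 = +1.
Ram(-289478, 2665) = {5, 7, 13, 23, 29, 31}; no ℚ_5-point on the conic.

[5, 7, 13, 23, 29, 31]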